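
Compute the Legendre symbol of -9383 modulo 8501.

-1

(-9383 / 8501)
  = (7619 / 8501)    [-9383 ≡ 7619 mod 8501]
  = (8501 / 7619)    [QR: 8501 ≡ 1 mod 4, sign kept]
  = (882 / 7619)    [8501 ≡ 882 mod 7619]
  = -(441 / 7619)    [7619 ≡ 3 mod 8 ⇒ (2 / 7619) = -1]
  = -(7619 / 441)    [QR: 441 ≡ 1 mod 4, sign kept]
  = -(122 / 441)    [7619 ≡ 122 mod 441]
  = -(61 / 441)    [441 ≡ 1 mod 8 ⇒ (2 / 441) = +1]
  = -(441 / 61)    [QR: 61 ≡ 1 mod 4, sign kept]
  = -(14 / 61)    [441 ≡ 14 mod 61]
  = (7 / 61)    [61 ≡ 5 mod 8 ⇒ (2 / 61) = -1]
  = (61 / 7)    [QR: 61 ≡ 1 mod 4, sign kept]
  = (5 / 7)    [61 ≡ 5 mod 7]
  = (7 / 5)    [QR: 5 ≡ 1 mod 4, sign kept]
  = (2 / 5)    [7 ≡ 2 mod 5]
  = -(1 / 5)    [5 ≡ 5 mod 8 ⇒ (2 / 5) = -1]
  = -1    [(1 / 5) = 1]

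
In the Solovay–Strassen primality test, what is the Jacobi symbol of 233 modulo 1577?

-1

(233/1577)
  = (1577/233)    [QR: 233 ≡ 1 mod 4, sign kept]
  = (179/233)    [1577 ≡ 179 mod 233]
  = (233/179)    [QR: 233 ≡ 1 mod 4, sign kept]
  = (54/179)    [233 ≡ 54 mod 179]
  = -(27/179)    [179 ≡ 3 mod 8 ⇒ (2/179) = -1]
  = (179/27)    [QR: both ≡ 3 mod 4, sign flips]
  = (17/27)    [179 ≡ 17 mod 27]
  = (27/17)    [QR: 17 ≡ 1 mod 4, sign kept]
  = (10/17)    [27 ≡ 10 mod 17]
  = (5/17)    [17 ≡ 1 mod 8 ⇒ (2/17) = +1]
  = (17/5)    [QR: 5 ≡ 1 mod 4, sign kept]
  = (2/5)    [17 ≡ 2 mod 5]
  = -(1/5)    [5 ≡ 5 mod 8 ⇒ (2/5) = -1]
  = -1    [(1/5) = 1]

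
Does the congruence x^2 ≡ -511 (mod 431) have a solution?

no

(-511|431)
  = -(511|431)    [431 ≡ 3 mod 4 ⇒ (-1|431) = -1]
  = -(80|431)    [511 ≡ 80 mod 431]
  = -(5|431)    [431 ≡ 7 mod 8 ⇒ (2|431)^4 = +1]
  = -(431|5)    [QR: 5 ≡ 1 mod 4, sign kept]
  = -(1|5)    [431 ≡ 1 mod 5]
  = -1    [(1|5) = 1]
The Legendre symbol is -1, so x^2 ≡ -511 (mod 431) has no solution.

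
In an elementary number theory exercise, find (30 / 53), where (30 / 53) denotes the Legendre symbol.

-1

Factor out 2: 30 = 2·15. Since 53 ≡ 5 (mod 8), (2 / 53) = -1. Now have -(15 / 53).
53 ≡ 1 (mod 4), so quadratic reciprocity gives (15 / 53) = (53 / 15). Reduce: 53 ≡ 8 (mod 15). Now have -(8 / 15).
Factor out 2: 8 = 2^3. Since 15 ≡ 7 (mod 8), (2 / 15) = +1, and (2 / 15)^3 = +1. Now have -(1 / 15).
(1 / 15) = 1. Collecting the sign factors: -1.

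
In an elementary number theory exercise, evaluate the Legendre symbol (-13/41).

(-13/41)
  = (28/41)    [-13 ≡ 28 mod 41]
  = (7/41)    [41 ≡ 1 mod 8 ⇒ (2/41)^2 = +1]
  = (41/7)    [QR: 41 ≡ 1 mod 4, sign kept]
  = (6/7)    [41 ≡ 6 mod 7]
  = (3/7)    [7 ≡ 7 mod 8 ⇒ (2/7) = +1]
  = -(7/3)    [QR: both ≡ 3 mod 4, sign flips]
  = -(1/3)    [7 ≡ 1 mod 3]
  = -1    [(1/3) = 1]

-1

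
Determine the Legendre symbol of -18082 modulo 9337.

Reduce the numerator: -18082 ≡ 592 (mod 9337), so (-18082|9337) = (592|9337).
Factor out 2: 592 = 2^4·37. Since 9337 ≡ 1 (mod 8), (2|9337) = +1, and (2|9337)^4 = +1. Now have (37|9337).
37 ≡ 1 (mod 4), so quadratic reciprocity gives (37|9337) = (9337|37). Reduce: 9337 ≡ 13 (mod 37). Now have (13|37).
13 ≡ 1 (mod 4), so quadratic reciprocity gives (13|37) = (37|13). Reduce: 37 ≡ 11 (mod 13). Now have (11|13).
13 ≡ 1 (mod 4), so quadratic reciprocity gives (11|13) = (13|11). Reduce: 13 ≡ 2 (mod 11). Now have (2|11).
Factor out 2: 2 = 2. Since 11 ≡ 3 (mod 8), (2|11) = -1. Now have -(1|11).
(1|11) = 1. Collecting the sign factors: -1.

-1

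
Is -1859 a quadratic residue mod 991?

(-1859/991)
  = (123/991)    [-1859 ≡ 123 mod 991]
  = -(991/123)    [QR: both ≡ 3 mod 4, sign flips]
  = -(7/123)    [991 ≡ 7 mod 123]
  = (123/7)    [QR: both ≡ 3 mod 4, sign flips]
  = (4/7)    [123 ≡ 4 mod 7]
  = (1/7)    [7 ≡ 7 mod 8 ⇒ (2/7)^2 = +1]
  = 1    [(1/7) = 1]
The Legendre symbol is 1, so x^2 ≡ -1859 (mod 991) has solution.

yes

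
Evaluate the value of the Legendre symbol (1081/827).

(1081/827)
  = (254/827)    [1081 ≡ 254 mod 827]
  = -(127/827)    [827 ≡ 3 mod 8 ⇒ (2/827) = -1]
  = (827/127)    [QR: both ≡ 3 mod 4, sign flips]
  = (65/127)    [827 ≡ 65 mod 127]
  = (127/65)    [QR: 65 ≡ 1 mod 4, sign kept]
  = (62/65)    [127 ≡ 62 mod 65]
  = (31/65)    [65 ≡ 1 mod 8 ⇒ (2/65) = +1]
  = (65/31)    [QR: 65 ≡ 1 mod 4, sign kept]
  = (3/31)    [65 ≡ 3 mod 31]
  = -(31/3)    [QR: both ≡ 3 mod 4, sign flips]
  = -(1/3)    [31 ≡ 1 mod 3]
  = -1    [(1/3) = 1]

-1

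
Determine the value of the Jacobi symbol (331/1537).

-1

(331/1537)
  = (1537/331)    [QR: 1537 ≡ 1 mod 4, sign kept]
  = (213/331)    [1537 ≡ 213 mod 331]
  = (331/213)    [QR: 213 ≡ 1 mod 4, sign kept]
  = (118/213)    [331 ≡ 118 mod 213]
  = -(59/213)    [213 ≡ 5 mod 8 ⇒ (2/213) = -1]
  = -(213/59)    [QR: 213 ≡ 1 mod 4, sign kept]
  = -(36/59)    [213 ≡ 36 mod 59]
  = -(9/59)    [59 ≡ 3 mod 8 ⇒ (2/59)^2 = +1]
  = -(59/9)    [QR: 9 ≡ 1 mod 4, sign kept]
  = -(5/9)    [59 ≡ 5 mod 9]
  = -(9/5)    [QR: 5 ≡ 1 mod 4, sign kept]
  = -(4/5)    [9 ≡ 4 mod 5]
  = -(1/5)    [5 ≡ 5 mod 8 ⇒ (2/5)^2 = +1]
  = -1    [(1/5) = 1]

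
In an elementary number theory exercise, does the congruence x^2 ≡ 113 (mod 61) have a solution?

(113|61)
  = (52|61)    [113 ≡ 52 mod 61]
  = (13|61)    [61 ≡ 5 mod 8 ⇒ (2|61)^2 = +1]
  = (61|13)    [QR: 13 ≡ 1 mod 4, sign kept]
  = (9|13)    [61 ≡ 9 mod 13]
  = (13|9)    [QR: 9 ≡ 1 mod 4, sign kept]
  = (4|9)    [13 ≡ 4 mod 9]
  = (1|9)    [9 ≡ 1 mod 8 ⇒ (2|9)^2 = +1]
  = 1    [(1|9) = 1]
(113|61) = 1, and 61 is prime, so 113 is a quadratic residue mod 61.

yes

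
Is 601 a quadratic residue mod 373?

no

Reduce the numerator: 601 ≡ 228 (mod 373), so (601/373) = (228/373).
Factor out 2: 228 = 2^2·57. Since 373 ≡ 5 (mod 8), (2/373) = -1, and (2/373)^2 = +1. Now have (57/373).
57 ≡ 1 (mod 4), so quadratic reciprocity gives (57/373) = (373/57). Reduce: 373 ≡ 31 (mod 57). Now have (31/57).
57 ≡ 1 (mod 4), so quadratic reciprocity gives (31/57) = (57/31). Reduce: 57 ≡ 26 (mod 31). Now have (26/31).
Factor out 2: 26 = 2·13. Since 31 ≡ 7 (mod 8), (2/31) = +1. Now have (13/31).
13 ≡ 1 (mod 4), so quadratic reciprocity gives (13/31) = (31/13). Reduce: 31 ≡ 5 (mod 13). Now have (5/13).
5 ≡ 1 (mod 4), so quadratic reciprocity gives (5/13) = (13/5). Reduce: 13 ≡ 3 (mod 5). Now have (3/5).
5 ≡ 1 (mod 4), so quadratic reciprocity gives (3/5) = (5/3). Reduce: 5 ≡ 2 (mod 3). Now have (2/3).
Factor out 2: 2 = 2. Since 3 ≡ 3 (mod 8), (2/3) = -1. Now have -(1/3).
(1/3) = 1. Collecting the sign factors: -1.
The Legendre symbol is -1, so x^2 ≡ 601 (mod 373) has no solution.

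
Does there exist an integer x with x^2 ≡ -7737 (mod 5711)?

no

(-7737/5711)
  = -(7737/5711)    [5711 ≡ 3 mod 4 ⇒ (-1/5711) = -1]
  = -(2026/5711)    [7737 ≡ 2026 mod 5711]
  = -(1013/5711)    [5711 ≡ 7 mod 8 ⇒ (2/5711) = +1]
  = -(5711/1013)    [QR: 1013 ≡ 1 mod 4, sign kept]
  = -(646/1013)    [5711 ≡ 646 mod 1013]
  = (323/1013)    [1013 ≡ 5 mod 8 ⇒ (2/1013) = -1]
  = (1013/323)    [QR: 1013 ≡ 1 mod 4, sign kept]
  = (44/323)    [1013 ≡ 44 mod 323]
  = (11/323)    [323 ≡ 3 mod 8 ⇒ (2/323)^2 = +1]
  = -(323/11)    [QR: both ≡ 3 mod 4, sign flips]
  = -(4/11)    [323 ≡ 4 mod 11]
  = -(1/11)    [11 ≡ 3 mod 8 ⇒ (2/11)^2 = +1]
  = -1    [(1/11) = 1]
The Legendre symbol is -1, so x^2 ≡ -7737 (mod 5711) has no solution.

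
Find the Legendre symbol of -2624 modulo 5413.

Pull out -1: (-2624 / 5413) = (-1 / 5413)·(2624 / 5413). Since 5413 ≡ 1 (mod 4), (-1 / 5413) = +1. Now have (2624 / 5413).
Factor out 2: 2624 = 2^6·41. Since 5413 ≡ 5 (mod 8), (2 / 5413) = -1, and (2 / 5413)^6 = +1. Now have (41 / 5413).
41 ≡ 1 (mod 4), so quadratic reciprocity gives (41 / 5413) = (5413 / 41). Reduce: 5413 ≡ 1 (mod 41). Now have (1 / 41).
(1 / 41) = 1. Collecting the sign factors: 1.

1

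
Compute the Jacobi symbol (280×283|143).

1

By multiplicativity, (280·283|143) = (280|143)·(283|143).
First factor (280|143):
(280|143)
  = (137|143)    [280 ≡ 137 mod 143]
  = (143|137)    [QR: 137 ≡ 1 mod 4, sign kept]
  = (6|137)    [143 ≡ 6 mod 137]
  = (3|137)    [137 ≡ 1 mod 8 ⇒ (2|137) = +1]
  = (137|3)    [QR: 137 ≡ 1 mod 4, sign kept]
  = (2|3)    [137 ≡ 2 mod 3]
  = -(1|3)    [3 ≡ 3 mod 8 ⇒ (2|3) = -1]
  = -1    [(1|3) = 1]
Second factor (283|143):
(283|143)
  = (140|143)    [283 ≡ 140 mod 143]
  = (35|143)    [143 ≡ 7 mod 8 ⇒ (2|143)^2 = +1]
  = -(143|35)    [QR: both ≡ 3 mod 4, sign flips]
  = -(3|35)    [143 ≡ 3 mod 35]
  = (35|3)    [QR: both ≡ 3 mod 4, sign flips]
  = (2|3)    [35 ≡ 2 mod 3]
  = -(1|3)    [3 ≡ 3 mod 8 ⇒ (2|3) = -1]
  = -1    [(1|3) = 1]
Product: (-1)·(-1) = 1.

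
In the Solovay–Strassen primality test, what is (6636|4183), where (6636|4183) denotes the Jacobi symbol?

(6636|4183)
  = (2453|4183)    [6636 ≡ 2453 mod 4183]
  = (4183|2453)    [QR: 2453 ≡ 1 mod 4, sign kept]
  = (1730|2453)    [4183 ≡ 1730 mod 2453]
  = -(865|2453)    [2453 ≡ 5 mod 8 ⇒ (2|2453) = -1]
  = -(2453|865)    [QR: 865 ≡ 1 mod 4, sign kept]
  = -(723|865)    [2453 ≡ 723 mod 865]
  = -(865|723)    [QR: 865 ≡ 1 mod 4, sign kept]
  = -(142|723)    [865 ≡ 142 mod 723]
  = (71|723)    [723 ≡ 3 mod 8 ⇒ (2|723) = -1]
  = -(723|71)    [QR: both ≡ 3 mod 4, sign flips]
  = -(13|71)    [723 ≡ 13 mod 71]
  = -(71|13)    [QR: 13 ≡ 1 mod 4, sign kept]
  = -(6|13)    [71 ≡ 6 mod 13]
  = (3|13)    [13 ≡ 5 mod 8 ⇒ (2|13) = -1]
  = (13|3)    [QR: 13 ≡ 1 mod 4, sign kept]
  = (1|3)    [13 ≡ 1 mod 3]
  = 1    [(1|3) = 1]

1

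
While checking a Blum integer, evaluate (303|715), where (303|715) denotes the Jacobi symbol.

1

Both 303 ≡ 3 and 715 ≡ 3 (mod 4), so reciprocity gives (303|715) = -(715|303). Reduce: 715 ≡ 109 (mod 303). Now have -(109|303).
109 ≡ 1 (mod 4), so quadratic reciprocity gives (109|303) = (303|109). Reduce: 303 ≡ 85 (mod 109). Now have -(85|109).
85 ≡ 1 (mod 4), so quadratic reciprocity gives (85|109) = (109|85). Reduce: 109 ≡ 24 (mod 85). Now have -(24|85).
Factor out 2: 24 = 2^3·3. Since 85 ≡ 5 (mod 8), (2|85) = -1, and (2|85)^3 = -1. Now have (3|85).
85 ≡ 1 (mod 4), so quadratic reciprocity gives (3|85) = (85|3). Reduce: 85 ≡ 1 (mod 3). Now have (1|3).
(1|3) = 1. Collecting the sign factors: 1.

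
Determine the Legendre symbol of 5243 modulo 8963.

Both 5243 ≡ 3 and 8963 ≡ 3 (mod 4), so reciprocity gives (5243/8963) = -(8963/5243). Reduce: 8963 ≡ 3720 (mod 5243). Now have -(3720/5243).
Factor out 2: 3720 = 2^3·465. Since 5243 ≡ 3 (mod 8), (2/5243) = -1, and (2/5243)^3 = -1. Now have (465/5243).
465 ≡ 1 (mod 4), so quadratic reciprocity gives (465/5243) = (5243/465). Reduce: 5243 ≡ 128 (mod 465). Now have (128/465).
Factor out 2: 128 = 2^7. Since 465 ≡ 1 (mod 8), (2/465) = +1, and (2/465)^7 = +1. Now have (1/465).
(1/465) = 1. Collecting the sign factors: 1.

1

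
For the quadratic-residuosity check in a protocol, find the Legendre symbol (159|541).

541 ≡ 1 (mod 4), so quadratic reciprocity gives (159|541) = (541|159). Reduce: 541 ≡ 64 (mod 159). Now have (64|159).
Factor out 2: 64 = 2^6. Since 159 ≡ 7 (mod 8), (2|159) = +1, and (2|159)^6 = +1. Now have (1|159).
(1|159) = 1. Collecting the sign factors: 1.

1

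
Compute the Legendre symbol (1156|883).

1

(1156|883)
  = (273|883)    [1156 ≡ 273 mod 883]
  = (883|273)    [QR: 273 ≡ 1 mod 4, sign kept]
  = (64|273)    [883 ≡ 64 mod 273]
  = (1|273)    [273 ≡ 1 mod 8 ⇒ (2|273)^6 = +1]
  = 1    [(1|273) = 1]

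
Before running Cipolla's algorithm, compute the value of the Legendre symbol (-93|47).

Reduce the numerator: -93 ≡ 1 (mod 47), so (-93|47) = (1|47).
(1|47) = 1. Collecting the sign factors: 1.

1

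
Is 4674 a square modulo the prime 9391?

yes

(4674|9391)
  = (2337|9391)    [9391 ≡ 7 mod 8 ⇒ (2|9391) = +1]
  = (9391|2337)    [QR: 2337 ≡ 1 mod 4, sign kept]
  = (43|2337)    [9391 ≡ 43 mod 2337]
  = (2337|43)    [QR: 2337 ≡ 1 mod 4, sign kept]
  = (15|43)    [2337 ≡ 15 mod 43]
  = -(43|15)    [QR: both ≡ 3 mod 4, sign flips]
  = -(13|15)    [43 ≡ 13 mod 15]
  = -(15|13)    [QR: 13 ≡ 1 mod 4, sign kept]
  = -(2|13)    [15 ≡ 2 mod 13]
  = (1|13)    [13 ≡ 5 mod 8 ⇒ (2|13) = -1]
  = 1    [(1|13) = 1]
(4674|9391) = 1, and 9391 is prime, so 4674 is a quadratic residue mod 9391.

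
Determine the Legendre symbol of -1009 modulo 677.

(-1009/677)
  = (345/677)    [-1009 ≡ 345 mod 677]
  = (677/345)    [QR: 345 ≡ 1 mod 4, sign kept]
  = (332/345)    [677 ≡ 332 mod 345]
  = (83/345)    [345 ≡ 1 mod 8 ⇒ (2/345)^2 = +1]
  = (345/83)    [QR: 345 ≡ 1 mod 4, sign kept]
  = (13/83)    [345 ≡ 13 mod 83]
  = (83/13)    [QR: 13 ≡ 1 mod 4, sign kept]
  = (5/13)    [83 ≡ 5 mod 13]
  = (13/5)    [QR: 5 ≡ 1 mod 4, sign kept]
  = (3/5)    [13 ≡ 3 mod 5]
  = (5/3)    [QR: 5 ≡ 1 mod 4, sign kept]
  = (2/3)    [5 ≡ 2 mod 3]
  = -(1/3)    [3 ≡ 3 mod 8 ⇒ (2/3) = -1]
  = -1    [(1/3) = 1]

-1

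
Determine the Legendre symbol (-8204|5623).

(-8204|5623)
  = -(8204|5623)    [5623 ≡ 3 mod 4 ⇒ (-1|5623) = -1]
  = -(2581|5623)    [8204 ≡ 2581 mod 5623]
  = -(5623|2581)    [QR: 2581 ≡ 1 mod 4, sign kept]
  = -(461|2581)    [5623 ≡ 461 mod 2581]
  = -(2581|461)    [QR: 461 ≡ 1 mod 4, sign kept]
  = -(276|461)    [2581 ≡ 276 mod 461]
  = -(69|461)    [461 ≡ 5 mod 8 ⇒ (2|461)^2 = +1]
  = -(461|69)    [QR: 69 ≡ 1 mod 4, sign kept]
  = -(47|69)    [461 ≡ 47 mod 69]
  = -(69|47)    [QR: 69 ≡ 1 mod 4, sign kept]
  = -(22|47)    [69 ≡ 22 mod 47]
  = -(11|47)    [47 ≡ 7 mod 8 ⇒ (2|47) = +1]
  = (47|11)    [QR: both ≡ 3 mod 4, sign flips]
  = (3|11)    [47 ≡ 3 mod 11]
  = -(11|3)    [QR: both ≡ 3 mod 4, sign flips]
  = -(2|3)    [11 ≡ 2 mod 3]
  = (1|3)    [3 ≡ 3 mod 8 ⇒ (2|3) = -1]
  = 1    [(1|3) = 1]

1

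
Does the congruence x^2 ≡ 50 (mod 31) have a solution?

(50|31)
  = (19|31)    [50 ≡ 19 mod 31]
  = -(31|19)    [QR: both ≡ 3 mod 4, sign flips]
  = -(12|19)    [31 ≡ 12 mod 19]
  = -(3|19)    [19 ≡ 3 mod 8 ⇒ (2|19)^2 = +1]
  = (19|3)    [QR: both ≡ 3 mod 4, sign flips]
  = (1|3)    [19 ≡ 1 mod 3]
  = 1    [(1|3) = 1]
(50|31) = 1, and 31 is prime, so 50 is a quadratic residue mod 31.

yes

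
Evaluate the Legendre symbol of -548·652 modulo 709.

By multiplicativity, (-548·652/709) = (-548/709)·(652/709).
First factor (-548/709):
(-548/709)
  = (161/709)    [-548 ≡ 161 mod 709]
  = (709/161)    [QR: 161 ≡ 1 mod 4, sign kept]
  = (65/161)    [709 ≡ 65 mod 161]
  = (161/65)    [QR: 65 ≡ 1 mod 4, sign kept]
  = (31/65)    [161 ≡ 31 mod 65]
  = (65/31)    [QR: 65 ≡ 1 mod 4, sign kept]
  = (3/31)    [65 ≡ 3 mod 31]
  = -(31/3)    [QR: both ≡ 3 mod 4, sign flips]
  = -(1/3)    [31 ≡ 1 mod 3]
  = -1    [(1/3) = 1]
Second factor (652/709):
(652/709)
  = (163/709)    [709 ≡ 5 mod 8 ⇒ (2/709)^2 = +1]
  = (709/163)    [QR: 709 ≡ 1 mod 4, sign kept]
  = (57/163)    [709 ≡ 57 mod 163]
  = (163/57)    [QR: 57 ≡ 1 mod 4, sign kept]
  = (49/57)    [163 ≡ 49 mod 57]
  = (57/49)    [QR: 49 ≡ 1 mod 4, sign kept]
  = (8/49)    [57 ≡ 8 mod 49]
  = (1/49)    [49 ≡ 1 mod 8 ⇒ (2/49)^3 = +1]
  = 1    [(1/49) = 1]
Product: (-1)·(1) = -1.

-1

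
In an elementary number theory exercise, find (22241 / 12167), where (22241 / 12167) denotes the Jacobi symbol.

0

(22241 / 12167)
  = (10074 / 12167)    [22241 ≡ 10074 mod 12167]
  = (5037 / 12167)    [12167 ≡ 7 mod 8 ⇒ (2 / 12167) = +1]
  = (12167 / 5037)    [QR: 5037 ≡ 1 mod 4, sign kept]
  = (2093 / 5037)    [12167 ≡ 2093 mod 5037]
  = (5037 / 2093)    [QR: 2093 ≡ 1 mod 4, sign kept]
  = (851 / 2093)    [5037 ≡ 851 mod 2093]
  = (2093 / 851)    [QR: 2093 ≡ 1 mod 4, sign kept]
  = (391 / 851)    [2093 ≡ 391 mod 851]
  = -(851 / 391)    [QR: both ≡ 3 mod 4, sign flips]
  = -(69 / 391)    [851 ≡ 69 mod 391]
  = -(391 / 69)    [QR: 69 ≡ 1 mod 4, sign kept]
  = -(46 / 69)    [391 ≡ 46 mod 69]
  = (23 / 69)    [69 ≡ 5 mod 8 ⇒ (2 / 69) = -1]
  = (69 / 23)    [QR: 69 ≡ 1 mod 4, sign kept]
  = (0 / 23)    [69 ≡ 0 mod 23]
  = 0    [numerator 0, gcd > 1]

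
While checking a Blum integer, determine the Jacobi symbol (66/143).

0

(66/143)
  = (33/143)    [143 ≡ 7 mod 8 ⇒ (2/143) = +1]
  = (143/33)    [QR: 33 ≡ 1 mod 4, sign kept]
  = (11/33)    [143 ≡ 11 mod 33]
  = (33/11)    [QR: 33 ≡ 1 mod 4, sign kept]
  = (0/11)    [33 ≡ 0 mod 11]
  = 0    [numerator 0, gcd > 1]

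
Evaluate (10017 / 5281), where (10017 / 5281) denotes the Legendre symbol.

(10017 / 5281)
  = (4736 / 5281)    [10017 ≡ 4736 mod 5281]
  = (37 / 5281)    [5281 ≡ 1 mod 8 ⇒ (2 / 5281)^7 = +1]
  = (5281 / 37)    [QR: 37 ≡ 1 mod 4, sign kept]
  = (27 / 37)    [5281 ≡ 27 mod 37]
  = (37 / 27)    [QR: 37 ≡ 1 mod 4, sign kept]
  = (10 / 27)    [37 ≡ 10 mod 27]
  = -(5 / 27)    [27 ≡ 3 mod 8 ⇒ (2 / 27) = -1]
  = -(27 / 5)    [QR: 5 ≡ 1 mod 4, sign kept]
  = -(2 / 5)    [27 ≡ 2 mod 5]
  = (1 / 5)    [5 ≡ 5 mod 8 ⇒ (2 / 5) = -1]
  = 1    [(1 / 5) = 1]

1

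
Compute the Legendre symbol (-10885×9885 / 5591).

By multiplicativity, (-10885·9885 / 5591) = (-10885 / 5591)·(9885 / 5591).
First factor (-10885 / 5591):
Reduce the numerator: -10885 ≡ 297 (mod 5591), so (-10885 / 5591) = (297 / 5591).
297 ≡ 1 (mod 4), so quadratic reciprocity gives (297 / 5591) = (5591 / 297). Reduce: 5591 ≡ 245 (mod 297). Now have (245 / 297).
245 ≡ 1 (mod 4), so quadratic reciprocity gives (245 / 297) = (297 / 245). Reduce: 297 ≡ 52 (mod 245). Now have (52 / 245).
Factor out 2: 52 = 2^2·13. Since 245 ≡ 5 (mod 8), (2 / 245) = -1, and (2 / 245)^2 = +1. Now have (13 / 245).
13 ≡ 1 (mod 4), so quadratic reciprocity gives (13 / 245) = (245 / 13). Reduce: 245 ≡ 11 (mod 13). Now have (11 / 13).
13 ≡ 1 (mod 4), so quadratic reciprocity gives (11 / 13) = (13 / 11). Reduce: 13 ≡ 2 (mod 11). Now have (2 / 11).
Factor out 2: 2 = 2. Since 11 ≡ 3 (mod 8), (2 / 11) = -1. Now have -(1 / 11).
(1 / 11) = 1. Collecting the sign factors: -1.
Second factor (9885 / 5591):
Reduce the numerator: 9885 ≡ 4294 (mod 5591), so (9885 / 5591) = (4294 / 5591).
Factor out 2: 4294 = 2·2147. Since 5591 ≡ 7 (mod 8), (2 / 5591) = +1. Now have (2147 / 5591).
Both 2147 ≡ 3 and 5591 ≡ 3 (mod 4), so reciprocity gives (2147 / 5591) = -(5591 / 2147). Reduce: 5591 ≡ 1297 (mod 2147). Now have -(1297 / 2147).
1297 ≡ 1 (mod 4), so quadratic reciprocity gives (1297 / 2147) = (2147 / 1297). Reduce: 2147 ≡ 850 (mod 1297). Now have -(850 / 1297).
Factor out 2: 850 = 2·425. Since 1297 ≡ 1 (mod 8), (2 / 1297) = +1. Now have -(425 / 1297).
425 ≡ 1 (mod 4), so quadratic reciprocity gives (425 / 1297) = (1297 / 425). Reduce: 1297 ≡ 22 (mod 425). Now have -(22 / 425).
Factor out 2: 22 = 2·11. Since 425 ≡ 1 (mod 8), (2 / 425) = +1. Now have -(11 / 425).
425 ≡ 1 (mod 4), so quadratic reciprocity gives (11 / 425) = (425 / 11). Reduce: 425 ≡ 7 (mod 11). Now have -(7 / 11).
Both 7 ≡ 3 and 11 ≡ 3 (mod 4), so reciprocity gives (7 / 11) = -(11 / 7). Reduce: 11 ≡ 4 (mod 7). Now have (4 / 7).
Factor out 2: 4 = 2^2. Since 7 ≡ 7 (mod 8), (2 / 7) = +1, and (2 / 7)^2 = +1. Now have (1 / 7).
(1 / 7) = 1. Collecting the sign factors: 1.
Product: (-1)·(1) = -1.

-1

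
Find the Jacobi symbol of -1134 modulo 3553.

1

(-1134/3553)
  = (1134/3553)    [3553 ≡ 1 mod 4 ⇒ (-1/3553) = +1]
  = (567/3553)    [3553 ≡ 1 mod 8 ⇒ (2/3553) = +1]
  = (3553/567)    [QR: 3553 ≡ 1 mod 4, sign kept]
  = (151/567)    [3553 ≡ 151 mod 567]
  = -(567/151)    [QR: both ≡ 3 mod 4, sign flips]
  = -(114/151)    [567 ≡ 114 mod 151]
  = -(57/151)    [151 ≡ 7 mod 8 ⇒ (2/151) = +1]
  = -(151/57)    [QR: 57 ≡ 1 mod 4, sign kept]
  = -(37/57)    [151 ≡ 37 mod 57]
  = -(57/37)    [QR: 37 ≡ 1 mod 4, sign kept]
  = -(20/37)    [57 ≡ 20 mod 37]
  = -(5/37)    [37 ≡ 5 mod 8 ⇒ (2/37)^2 = +1]
  = -(37/5)    [QR: 5 ≡ 1 mod 4, sign kept]
  = -(2/5)    [37 ≡ 2 mod 5]
  = (1/5)    [5 ≡ 5 mod 8 ⇒ (2/5) = -1]
  = 1    [(1/5) = 1]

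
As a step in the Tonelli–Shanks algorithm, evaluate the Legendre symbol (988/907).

1

Reduce the numerator: 988 ≡ 81 (mod 907), so (988/907) = (81/907).
81 ≡ 1 (mod 4), so quadratic reciprocity gives (81/907) = (907/81). Reduce: 907 ≡ 16 (mod 81). Now have (16/81).
Factor out 2: 16 = 2^4. Since 81 ≡ 1 (mod 8), (2/81) = +1, and (2/81)^4 = +1. Now have (1/81).
(1/81) = 1. Collecting the sign factors: 1.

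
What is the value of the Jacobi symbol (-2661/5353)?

-1

Reduce the numerator: -2661 ≡ 2692 (mod 5353), so (-2661/5353) = (2692/5353).
Factor out 2: 2692 = 2^2·673. Since 5353 ≡ 1 (mod 8), (2/5353) = +1, and (2/5353)^2 = +1. Now have (673/5353).
673 ≡ 1 (mod 4), so quadratic reciprocity gives (673/5353) = (5353/673). Reduce: 5353 ≡ 642 (mod 673). Now have (642/673).
Factor out 2: 642 = 2·321. Since 673 ≡ 1 (mod 8), (2/673) = +1. Now have (321/673).
321 ≡ 1 (mod 4), so quadratic reciprocity gives (321/673) = (673/321). Reduce: 673 ≡ 31 (mod 321). Now have (31/321).
321 ≡ 1 (mod 4), so quadratic reciprocity gives (31/321) = (321/31). Reduce: 321 ≡ 11 (mod 31). Now have (11/31).
Both 11 ≡ 3 and 31 ≡ 3 (mod 4), so reciprocity gives (11/31) = -(31/11). Reduce: 31 ≡ 9 (mod 11). Now have -(9/11).
9 ≡ 1 (mod 4), so quadratic reciprocity gives (9/11) = (11/9). Reduce: 11 ≡ 2 (mod 9). Now have -(2/9).
Factor out 2: 2 = 2. Since 9 ≡ 1 (mod 8), (2/9) = +1. Now have -(1/9).
(1/9) = 1. Collecting the sign factors: -1.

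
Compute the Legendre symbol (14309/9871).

-1

(14309/9871)
  = (4438/9871)    [14309 ≡ 4438 mod 9871]
  = (2219/9871)    [9871 ≡ 7 mod 8 ⇒ (2/9871) = +1]
  = -(9871/2219)    [QR: both ≡ 3 mod 4, sign flips]
  = -(995/2219)    [9871 ≡ 995 mod 2219]
  = (2219/995)    [QR: both ≡ 3 mod 4, sign flips]
  = (229/995)    [2219 ≡ 229 mod 995]
  = (995/229)    [QR: 229 ≡ 1 mod 4, sign kept]
  = (79/229)    [995 ≡ 79 mod 229]
  = (229/79)    [QR: 229 ≡ 1 mod 4, sign kept]
  = (71/79)    [229 ≡ 71 mod 79]
  = -(79/71)    [QR: both ≡ 3 mod 4, sign flips]
  = -(8/71)    [79 ≡ 8 mod 71]
  = -(1/71)    [71 ≡ 7 mod 8 ⇒ (2/71)^3 = +1]
  = -1    [(1/71) = 1]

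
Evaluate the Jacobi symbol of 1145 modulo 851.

-1

(1145|851)
  = (294|851)    [1145 ≡ 294 mod 851]
  = -(147|851)    [851 ≡ 3 mod 8 ⇒ (2|851) = -1]
  = (851|147)    [QR: both ≡ 3 mod 4, sign flips]
  = (116|147)    [851 ≡ 116 mod 147]
  = (29|147)    [147 ≡ 3 mod 8 ⇒ (2|147)^2 = +1]
  = (147|29)    [QR: 29 ≡ 1 mod 4, sign kept]
  = (2|29)    [147 ≡ 2 mod 29]
  = -(1|29)    [29 ≡ 5 mod 8 ⇒ (2|29) = -1]
  = -1    [(1|29) = 1]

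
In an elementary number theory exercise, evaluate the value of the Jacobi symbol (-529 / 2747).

Reduce the numerator: -529 ≡ 2218 (mod 2747), so (-529 / 2747) = (2218 / 2747).
Factor out 2: 2218 = 2·1109. Since 2747 ≡ 3 (mod 8), (2 / 2747) = -1. Now have -(1109 / 2747).
1109 ≡ 1 (mod 4), so quadratic reciprocity gives (1109 / 2747) = (2747 / 1109). Reduce: 2747 ≡ 529 (mod 1109). Now have -(529 / 1109).
529 ≡ 1 (mod 4), so quadratic reciprocity gives (529 / 1109) = (1109 / 529). Reduce: 1109 ≡ 51 (mod 529). Now have -(51 / 529).
529 ≡ 1 (mod 4), so quadratic reciprocity gives (51 / 529) = (529 / 51). Reduce: 529 ≡ 19 (mod 51). Now have -(19 / 51).
Both 19 ≡ 3 and 51 ≡ 3 (mod 4), so reciprocity gives (19 / 51) = -(51 / 19). Reduce: 51 ≡ 13 (mod 19). Now have (13 / 19).
13 ≡ 1 (mod 4), so quadratic reciprocity gives (13 / 19) = (19 / 13). Reduce: 19 ≡ 6 (mod 13). Now have (6 / 13).
Factor out 2: 6 = 2·3. Since 13 ≡ 5 (mod 8), (2 / 13) = -1. Now have -(3 / 13).
13 ≡ 1 (mod 4), so quadratic reciprocity gives (3 / 13) = (13 / 3). Reduce: 13 ≡ 1 (mod 3). Now have -(1 / 3).
(1 / 3) = 1. Collecting the sign factors: -1.

-1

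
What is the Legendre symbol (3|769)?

1

(3|769)
  = (769|3)    [QR: 769 ≡ 1 mod 4, sign kept]
  = (1|3)    [769 ≡ 1 mod 3]
  = 1    [(1|3) = 1]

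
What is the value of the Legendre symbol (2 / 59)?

Factor out 2: 2 = 2. Since 59 ≡ 3 (mod 8), (2 / 59) = -1. Now have -(1 / 59).
(1 / 59) = 1. Collecting the sign factors: -1.

-1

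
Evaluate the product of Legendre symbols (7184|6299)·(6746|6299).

By multiplicativity, (7184·6746|6299) = (7184|6299)·(6746|6299).
First factor (7184|6299):
(7184|6299)
  = (885|6299)    [7184 ≡ 885 mod 6299]
  = (6299|885)    [QR: 885 ≡ 1 mod 4, sign kept]
  = (104|885)    [6299 ≡ 104 mod 885]
  = -(13|885)    [885 ≡ 5 mod 8 ⇒ (2|885)^3 = -1]
  = -(885|13)    [QR: 13 ≡ 1 mod 4, sign kept]
  = -(1|13)    [885 ≡ 1 mod 13]
  = -1    [(1|13) = 1]
Second factor (6746|6299):
(6746|6299)
  = (447|6299)    [6746 ≡ 447 mod 6299]
  = -(6299|447)    [QR: both ≡ 3 mod 4, sign flips]
  = -(41|447)    [6299 ≡ 41 mod 447]
  = -(447|41)    [QR: 41 ≡ 1 mod 4, sign kept]
  = -(37|41)    [447 ≡ 37 mod 41]
  = -(41|37)    [QR: 37 ≡ 1 mod 4, sign kept]
  = -(4|37)    [41 ≡ 4 mod 37]
  = -(1|37)    [37 ≡ 5 mod 8 ⇒ (2|37)^2 = +1]
  = -1    [(1|37) = 1]
Product: (-1)·(-1) = 1.

1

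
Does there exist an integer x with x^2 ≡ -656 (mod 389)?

yes

(-656/389)
  = (656/389)    [389 ≡ 1 mod 4 ⇒ (-1/389) = +1]
  = (267/389)    [656 ≡ 267 mod 389]
  = (389/267)    [QR: 389 ≡ 1 mod 4, sign kept]
  = (122/267)    [389 ≡ 122 mod 267]
  = -(61/267)    [267 ≡ 3 mod 8 ⇒ (2/267) = -1]
  = -(267/61)    [QR: 61 ≡ 1 mod 4, sign kept]
  = -(23/61)    [267 ≡ 23 mod 61]
  = -(61/23)    [QR: 61 ≡ 1 mod 4, sign kept]
  = -(15/23)    [61 ≡ 15 mod 23]
  = (23/15)    [QR: both ≡ 3 mod 4, sign flips]
  = (8/15)    [23 ≡ 8 mod 15]
  = (1/15)    [15 ≡ 7 mod 8 ⇒ (2/15)^3 = +1]
  = 1    [(1/15) = 1]
(-656/389) = 1, and 389 is prime, so -656 is a quadratic residue mod 389.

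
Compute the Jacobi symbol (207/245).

245 ≡ 1 (mod 4), so quadratic reciprocity gives (207/245) = (245/207). Reduce: 245 ≡ 38 (mod 207). Now have (38/207).
Factor out 2: 38 = 2·19. Since 207 ≡ 7 (mod 8), (2/207) = +1. Now have (19/207).
Both 19 ≡ 3 and 207 ≡ 3 (mod 4), so reciprocity gives (19/207) = -(207/19). Reduce: 207 ≡ 17 (mod 19). Now have -(17/19).
17 ≡ 1 (mod 4), so quadratic reciprocity gives (17/19) = (19/17). Reduce: 19 ≡ 2 (mod 17). Now have -(2/17).
Factor out 2: 2 = 2. Since 17 ≡ 1 (mod 8), (2/17) = +1. Now have -(1/17).
(1/17) = 1. Collecting the sign factors: -1.

-1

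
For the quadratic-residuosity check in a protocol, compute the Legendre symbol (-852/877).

Reduce the numerator: -852 ≡ 25 (mod 877), so (-852/877) = (25/877).
25 ≡ 1 (mod 4), so quadratic reciprocity gives (25/877) = (877/25). Reduce: 877 ≡ 2 (mod 25). Now have (2/25).
Factor out 2: 2 = 2. Since 25 ≡ 1 (mod 8), (2/25) = +1. Now have (1/25).
(1/25) = 1. Collecting the sign factors: 1.

1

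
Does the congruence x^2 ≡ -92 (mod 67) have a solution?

no

(-92/67)
  = -(92/67)    [67 ≡ 3 mod 4 ⇒ (-1/67) = -1]
  = -(25/67)    [92 ≡ 25 mod 67]
  = -(67/25)    [QR: 25 ≡ 1 mod 4, sign kept]
  = -(17/25)    [67 ≡ 17 mod 25]
  = -(25/17)    [QR: 17 ≡ 1 mod 4, sign kept]
  = -(8/17)    [25 ≡ 8 mod 17]
  = -(1/17)    [17 ≡ 1 mod 8 ⇒ (2/17)^3 = +1]
  = -1    [(1/17) = 1]
(-92/67) = -1, and 67 is prime, so -92 is not a quadratic residue mod 67.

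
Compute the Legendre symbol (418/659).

-1

(418/659)
  = -(209/659)    [659 ≡ 3 mod 8 ⇒ (2/659) = -1]
  = -(659/209)    [QR: 209 ≡ 1 mod 4, sign kept]
  = -(32/209)    [659 ≡ 32 mod 209]
  = -(1/209)    [209 ≡ 1 mod 8 ⇒ (2/209)^5 = +1]
  = -1    [(1/209) = 1]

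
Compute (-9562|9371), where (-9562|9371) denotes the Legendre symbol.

1

Reduce the numerator: -9562 ≡ 9180 (mod 9371), so (-9562|9371) = (9180|9371).
Factor out 2: 9180 = 2^2·2295. Since 9371 ≡ 3 (mod 8), (2|9371) = -1, and (2|9371)^2 = +1. Now have (2295|9371).
Both 2295 ≡ 3 and 9371 ≡ 3 (mod 4), so reciprocity gives (2295|9371) = -(9371|2295). Reduce: 9371 ≡ 191 (mod 2295). Now have -(191|2295).
Both 191 ≡ 3 and 2295 ≡ 3 (mod 4), so reciprocity gives (191|2295) = -(2295|191). Reduce: 2295 ≡ 3 (mod 191). Now have (3|191).
Both 3 ≡ 3 and 191 ≡ 3 (mod 4), so reciprocity gives (3|191) = -(191|3). Reduce: 191 ≡ 2 (mod 3). Now have -(2|3).
Factor out 2: 2 = 2. Since 3 ≡ 3 (mod 8), (2|3) = -1. Now have (1|3).
(1|3) = 1. Collecting the sign factors: 1.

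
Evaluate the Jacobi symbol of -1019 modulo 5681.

-1

Reduce the numerator: -1019 ≡ 4662 (mod 5681), so (-1019 / 5681) = (4662 / 5681).
Factor out 2: 4662 = 2·2331. Since 5681 ≡ 1 (mod 8), (2 / 5681) = +1. Now have (2331 / 5681).
5681 ≡ 1 (mod 4), so quadratic reciprocity gives (2331 / 5681) = (5681 / 2331). Reduce: 5681 ≡ 1019 (mod 2331). Now have (1019 / 2331).
Both 1019 ≡ 3 and 2331 ≡ 3 (mod 4), so reciprocity gives (1019 / 2331) = -(2331 / 1019). Reduce: 2331 ≡ 293 (mod 1019). Now have -(293 / 1019).
293 ≡ 1 (mod 4), so quadratic reciprocity gives (293 / 1019) = (1019 / 293). Reduce: 1019 ≡ 140 (mod 293). Now have -(140 / 293).
Factor out 2: 140 = 2^2·35. Since 293 ≡ 5 (mod 8), (2 / 293) = -1, and (2 / 293)^2 = +1. Now have -(35 / 293).
293 ≡ 1 (mod 4), so quadratic reciprocity gives (35 / 293) = (293 / 35). Reduce: 293 ≡ 13 (mod 35). Now have -(13 / 35).
13 ≡ 1 (mod 4), so quadratic reciprocity gives (13 / 35) = (35 / 13). Reduce: 35 ≡ 9 (mod 13). Now have -(9 / 13).
9 ≡ 1 (mod 4), so quadratic reciprocity gives (9 / 13) = (13 / 9). Reduce: 13 ≡ 4 (mod 9). Now have -(4 / 9).
Factor out 2: 4 = 2^2. Since 9 ≡ 1 (mod 8), (2 / 9) = +1, and (2 / 9)^2 = +1. Now have -(1 / 9).
(1 / 9) = 1. Collecting the sign factors: -1.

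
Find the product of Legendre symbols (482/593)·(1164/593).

By multiplicativity, (482·1164/593) = (482/593)·(1164/593).
First factor (482/593):
Factor out 2: 482 = 2·241. Since 593 ≡ 1 (mod 8), (2/593) = +1. Now have (241/593).
241 ≡ 1 (mod 4), so quadratic reciprocity gives (241/593) = (593/241). Reduce: 593 ≡ 111 (mod 241). Now have (111/241).
241 ≡ 1 (mod 4), so quadratic reciprocity gives (111/241) = (241/111). Reduce: 241 ≡ 19 (mod 111). Now have (19/111).
Both 19 ≡ 3 and 111 ≡ 3 (mod 4), so reciprocity gives (19/111) = -(111/19). Reduce: 111 ≡ 16 (mod 19). Now have -(16/19).
Factor out 2: 16 = 2^4. Since 19 ≡ 3 (mod 8), (2/19) = -1, and (2/19)^4 = +1. Now have -(1/19).
(1/19) = 1. Collecting the sign factors: -1.
Second factor (1164/593):
Reduce the numerator: 1164 ≡ 571 (mod 593), so (1164/593) = (571/593).
593 ≡ 1 (mod 4), so quadratic reciprocity gives (571/593) = (593/571). Reduce: 593 ≡ 22 (mod 571). Now have (22/571).
Factor out 2: 22 = 2·11. Since 571 ≡ 3 (mod 8), (2/571) = -1. Now have -(11/571).
Both 11 ≡ 3 and 571 ≡ 3 (mod 4), so reciprocity gives (11/571) = -(571/11). Reduce: 571 ≡ 10 (mod 11). Now have (10/11).
Factor out 2: 10 = 2·5. Since 11 ≡ 3 (mod 8), (2/11) = -1. Now have -(5/11).
5 ≡ 1 (mod 4), so quadratic reciprocity gives (5/11) = (11/5). Reduce: 11 ≡ 1 (mod 5). Now have -(1/5).
(1/5) = 1. Collecting the sign factors: -1.
Product: (-1)·(-1) = 1.

1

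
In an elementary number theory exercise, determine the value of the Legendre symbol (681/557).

-1

(681/557)
  = (124/557)    [681 ≡ 124 mod 557]
  = (31/557)    [557 ≡ 5 mod 8 ⇒ (2/557)^2 = +1]
  = (557/31)    [QR: 557 ≡ 1 mod 4, sign kept]
  = (30/31)    [557 ≡ 30 mod 31]
  = (15/31)    [31 ≡ 7 mod 8 ⇒ (2/31) = +1]
  = -(31/15)    [QR: both ≡ 3 mod 4, sign flips]
  = -(1/15)    [31 ≡ 1 mod 15]
  = -1    [(1/15) = 1]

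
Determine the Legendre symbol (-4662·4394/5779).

By multiplicativity, (-4662·4394/5779) = (-4662/5779)·(4394/5779).
First factor (-4662/5779):
Pull out -1: (-4662/5779) = (-1/5779)·(4662/5779). Since 5779 ≡ 3 (mod 4), (-1/5779) = -1. Now have -(4662/5779).
Factor out 2: 4662 = 2·2331. Since 5779 ≡ 3 (mod 8), (2/5779) = -1. Now have (2331/5779).
Both 2331 ≡ 3 and 5779 ≡ 3 (mod 4), so reciprocity gives (2331/5779) = -(5779/2331). Reduce: 5779 ≡ 1117 (mod 2331). Now have -(1117/2331).
1117 ≡ 1 (mod 4), so quadratic reciprocity gives (1117/2331) = (2331/1117). Reduce: 2331 ≡ 97 (mod 1117). Now have -(97/1117).
97 ≡ 1 (mod 4), so quadratic reciprocity gives (97/1117) = (1117/97). Reduce: 1117 ≡ 50 (mod 97). Now have -(50/97).
Factor out 2: 50 = 2·25. Since 97 ≡ 1 (mod 8), (2/97) = +1. Now have -(25/97).
25 ≡ 1 (mod 4), so quadratic reciprocity gives (25/97) = (97/25). Reduce: 97 ≡ 22 (mod 25). Now have -(22/25).
Factor out 2: 22 = 2·11. Since 25 ≡ 1 (mod 8), (2/25) = +1. Now have -(11/25).
25 ≡ 1 (mod 4), so quadratic reciprocity gives (11/25) = (25/11). Reduce: 25 ≡ 3 (mod 11). Now have -(3/11).
Both 3 ≡ 3 and 11 ≡ 3 (mod 4), so reciprocity gives (3/11) = -(11/3). Reduce: 11 ≡ 2 (mod 3). Now have (2/3).
Factor out 2: 2 = 2. Since 3 ≡ 3 (mod 8), (2/3) = -1. Now have -(1/3).
(1/3) = 1. Collecting the sign factors: -1.
Second factor (4394/5779):
Factor out 2: 4394 = 2·2197. Since 5779 ≡ 3 (mod 8), (2/5779) = -1. Now have -(2197/5779).
2197 ≡ 1 (mod 4), so quadratic reciprocity gives (2197/5779) = (5779/2197). Reduce: 5779 ≡ 1385 (mod 2197). Now have -(1385/2197).
1385 ≡ 1 (mod 4), so quadratic reciprocity gives (1385/2197) = (2197/1385). Reduce: 2197 ≡ 812 (mod 1385). Now have -(812/1385).
Factor out 2: 812 = 2^2·203. Since 1385 ≡ 1 (mod 8), (2/1385) = +1, and (2/1385)^2 = +1. Now have -(203/1385).
1385 ≡ 1 (mod 4), so quadratic reciprocity gives (203/1385) = (1385/203). Reduce: 1385 ≡ 167 (mod 203). Now have -(167/203).
Both 167 ≡ 3 and 203 ≡ 3 (mod 4), so reciprocity gives (167/203) = -(203/167). Reduce: 203 ≡ 36 (mod 167). Now have (36/167).
Factor out 2: 36 = 2^2·9. Since 167 ≡ 7 (mod 8), (2/167) = +1, and (2/167)^2 = +1. Now have (9/167).
9 ≡ 1 (mod 4), so quadratic reciprocity gives (9/167) = (167/9). Reduce: 167 ≡ 5 (mod 9). Now have (5/9).
5 ≡ 1 (mod 4), so quadratic reciprocity gives (5/9) = (9/5). Reduce: 9 ≡ 4 (mod 5). Now have (4/5).
Factor out 2: 4 = 2^2. Since 5 ≡ 5 (mod 8), (2/5) = -1, and (2/5)^2 = +1. Now have (1/5).
(1/5) = 1. Collecting the sign factors: 1.
Product: (-1)·(1) = -1.

-1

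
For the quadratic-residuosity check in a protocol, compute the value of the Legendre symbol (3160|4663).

(3160|4663)
  = (395|4663)    [4663 ≡ 7 mod 8 ⇒ (2|4663)^3 = +1]
  = -(4663|395)    [QR: both ≡ 3 mod 4, sign flips]
  = -(318|395)    [4663 ≡ 318 mod 395]
  = (159|395)    [395 ≡ 3 mod 8 ⇒ (2|395) = -1]
  = -(395|159)    [QR: both ≡ 3 mod 4, sign flips]
  = -(77|159)    [395 ≡ 77 mod 159]
  = -(159|77)    [QR: 77 ≡ 1 mod 4, sign kept]
  = -(5|77)    [159 ≡ 5 mod 77]
  = -(77|5)    [QR: 5 ≡ 1 mod 4, sign kept]
  = -(2|5)    [77 ≡ 2 mod 5]
  = (1|5)    [5 ≡ 5 mod 8 ⇒ (2|5) = -1]
  = 1    [(1|5) = 1]

1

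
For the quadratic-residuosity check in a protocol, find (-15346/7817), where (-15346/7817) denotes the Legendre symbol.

1

Pull out -1: (-15346/7817) = (-1/7817)·(15346/7817). Since 7817 ≡ 1 (mod 4), (-1/7817) = +1. Now have (15346/7817).
Reduce the numerator: 15346 ≡ 7529 (mod 7817), so (15346/7817) = (7529/7817).
7529 ≡ 1 (mod 4), so quadratic reciprocity gives (7529/7817) = (7817/7529). Reduce: 7817 ≡ 288 (mod 7529). Now have (288/7529).
Factor out 2: 288 = 2^5·9. Since 7529 ≡ 1 (mod 8), (2/7529) = +1, and (2/7529)^5 = +1. Now have (9/7529).
9 ≡ 1 (mod 4), so quadratic reciprocity gives (9/7529) = (7529/9). Reduce: 7529 ≡ 5 (mod 9). Now have (5/9).
5 ≡ 1 (mod 4), so quadratic reciprocity gives (5/9) = (9/5). Reduce: 9 ≡ 4 (mod 5). Now have (4/5).
Factor out 2: 4 = 2^2. Since 5 ≡ 5 (mod 8), (2/5) = -1, and (2/5)^2 = +1. Now have (1/5).
(1/5) = 1. Collecting the sign factors: 1.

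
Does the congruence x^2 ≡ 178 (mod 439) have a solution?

no

(178/439)
  = (89/439)    [439 ≡ 7 mod 8 ⇒ (2/439) = +1]
  = (439/89)    [QR: 89 ≡ 1 mod 4, sign kept]
  = (83/89)    [439 ≡ 83 mod 89]
  = (89/83)    [QR: 89 ≡ 1 mod 4, sign kept]
  = (6/83)    [89 ≡ 6 mod 83]
  = -(3/83)    [83 ≡ 3 mod 8 ⇒ (2/83) = -1]
  = (83/3)    [QR: both ≡ 3 mod 4, sign flips]
  = (2/3)    [83 ≡ 2 mod 3]
  = -(1/3)    [3 ≡ 3 mod 8 ⇒ (2/3) = -1]
  = -1    [(1/3) = 1]
(178/439) = -1, and 439 is prime, so 178 is not a quadratic residue mod 439.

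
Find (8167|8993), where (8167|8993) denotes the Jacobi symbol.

-1

8993 ≡ 1 (mod 4), so quadratic reciprocity gives (8167|8993) = (8993|8167). Reduce: 8993 ≡ 826 (mod 8167). Now have (826|8167).
Factor out 2: 826 = 2·413. Since 8167 ≡ 7 (mod 8), (2|8167) = +1. Now have (413|8167).
413 ≡ 1 (mod 4), so quadratic reciprocity gives (413|8167) = (8167|413). Reduce: 8167 ≡ 320 (mod 413). Now have (320|413).
Factor out 2: 320 = 2^6·5. Since 413 ≡ 5 (mod 8), (2|413) = -1, and (2|413)^6 = +1. Now have (5|413).
5 ≡ 1 (mod 4), so quadratic reciprocity gives (5|413) = (413|5). Reduce: 413 ≡ 3 (mod 5). Now have (3|5).
5 ≡ 1 (mod 4), so quadratic reciprocity gives (3|5) = (5|3). Reduce: 5 ≡ 2 (mod 3). Now have (2|3).
Factor out 2: 2 = 2. Since 3 ≡ 3 (mod 8), (2|3) = -1. Now have -(1|3).
(1|3) = 1. Collecting the sign factors: -1.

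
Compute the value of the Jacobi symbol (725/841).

(725/841)
  = (841/725)    [QR: 725 ≡ 1 mod 4, sign kept]
  = (116/725)    [841 ≡ 116 mod 725]
  = (29/725)    [725 ≡ 5 mod 8 ⇒ (2/725)^2 = +1]
  = (725/29)    [QR: 29 ≡ 1 mod 4, sign kept]
  = (0/29)    [725 ≡ 0 mod 29]
  = 0    [numerator 0, gcd > 1]

0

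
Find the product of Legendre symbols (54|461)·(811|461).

1

By multiplicativity, (54·811|461) = (54|461)·(811|461).
First factor (54|461):
Factor out 2: 54 = 2·27. Since 461 ≡ 5 (mod 8), (2|461) = -1. Now have -(27|461).
461 ≡ 1 (mod 4), so quadratic reciprocity gives (27|461) = (461|27). Reduce: 461 ≡ 2 (mod 27). Now have -(2|27).
Factor out 2: 2 = 2. Since 27 ≡ 3 (mod 8), (2|27) = -1. Now have (1|27).
(1|27) = 1. Collecting the sign factors: 1.
Second factor (811|461):
Reduce the numerator: 811 ≡ 350 (mod 461), so (811|461) = (350|461).
Factor out 2: 350 = 2·175. Since 461 ≡ 5 (mod 8), (2|461) = -1. Now have -(175|461).
461 ≡ 1 (mod 4), so quadratic reciprocity gives (175|461) = (461|175). Reduce: 461 ≡ 111 (mod 175). Now have -(111|175).
Both 111 ≡ 3 and 175 ≡ 3 (mod 4), so reciprocity gives (111|175) = -(175|111). Reduce: 175 ≡ 64 (mod 111). Now have (64|111).
Factor out 2: 64 = 2^6. Since 111 ≡ 7 (mod 8), (2|111) = +1, and (2|111)^6 = +1. Now have (1|111).
(1|111) = 1. Collecting the sign factors: 1.
Product: (1)·(1) = 1.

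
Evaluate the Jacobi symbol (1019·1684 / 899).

By multiplicativity, (1019·1684 / 899) = (1019 / 899)·(1684 / 899).
First factor (1019 / 899):
Reduce the numerator: 1019 ≡ 120 (mod 899), so (1019 / 899) = (120 / 899).
Factor out 2: 120 = 2^3·15. Since 899 ≡ 3 (mod 8), (2 / 899) = -1, and (2 / 899)^3 = -1. Now have -(15 / 899).
Both 15 ≡ 3 and 899 ≡ 3 (mod 4), so reciprocity gives (15 / 899) = -(899 / 15). Reduce: 899 ≡ 14 (mod 15). Now have (14 / 15).
Factor out 2: 14 = 2·7. Since 15 ≡ 7 (mod 8), (2 / 15) = +1. Now have (7 / 15).
Both 7 ≡ 3 and 15 ≡ 3 (mod 4), so reciprocity gives (7 / 15) = -(15 / 7). Reduce: 15 ≡ 1 (mod 7). Now have -(1 / 7).
(1 / 7) = 1. Collecting the sign factors: -1.
Second factor (1684 / 899):
Reduce the numerator: 1684 ≡ 785 (mod 899), so (1684 / 899) = (785 / 899).
785 ≡ 1 (mod 4), so quadratic reciprocity gives (785 / 899) = (899 / 785). Reduce: 899 ≡ 114 (mod 785). Now have (114 / 785).
Factor out 2: 114 = 2·57. Since 785 ≡ 1 (mod 8), (2 / 785) = +1. Now have (57 / 785).
57 ≡ 1 (mod 4), so quadratic reciprocity gives (57 / 785) = (785 / 57). Reduce: 785 ≡ 44 (mod 57). Now have (44 / 57).
Factor out 2: 44 = 2^2·11. Since 57 ≡ 1 (mod 8), (2 / 57) = +1, and (2 / 57)^2 = +1. Now have (11 / 57).
57 ≡ 1 (mod 4), so quadratic reciprocity gives (11 / 57) = (57 / 11). Reduce: 57 ≡ 2 (mod 11). Now have (2 / 11).
Factor out 2: 2 = 2. Since 11 ≡ 3 (mod 8), (2 / 11) = -1. Now have -(1 / 11).
(1 / 11) = 1. Collecting the sign factors: -1.
Product: (-1)·(-1) = 1.

1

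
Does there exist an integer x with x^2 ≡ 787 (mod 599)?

Reduce the numerator: 787 ≡ 188 (mod 599), so (787/599) = (188/599).
Factor out 2: 188 = 2^2·47. Since 599 ≡ 7 (mod 8), (2/599) = +1, and (2/599)^2 = +1. Now have (47/599).
Both 47 ≡ 3 and 599 ≡ 3 (mod 4), so reciprocity gives (47/599) = -(599/47). Reduce: 599 ≡ 35 (mod 47). Now have -(35/47).
Both 35 ≡ 3 and 47 ≡ 3 (mod 4), so reciprocity gives (35/47) = -(47/35). Reduce: 47 ≡ 12 (mod 35). Now have (12/35).
Factor out 2: 12 = 2^2·3. Since 35 ≡ 3 (mod 8), (2/35) = -1, and (2/35)^2 = +1. Now have (3/35).
Both 3 ≡ 3 and 35 ≡ 3 (mod 4), so reciprocity gives (3/35) = -(35/3). Reduce: 35 ≡ 2 (mod 3). Now have -(2/3).
Factor out 2: 2 = 2. Since 3 ≡ 3 (mod 8), (2/3) = -1. Now have (1/3).
(1/3) = 1. Collecting the sign factors: 1.
(787/599) = 1, and 599 is prime, so 787 is a quadratic residue mod 599.

yes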